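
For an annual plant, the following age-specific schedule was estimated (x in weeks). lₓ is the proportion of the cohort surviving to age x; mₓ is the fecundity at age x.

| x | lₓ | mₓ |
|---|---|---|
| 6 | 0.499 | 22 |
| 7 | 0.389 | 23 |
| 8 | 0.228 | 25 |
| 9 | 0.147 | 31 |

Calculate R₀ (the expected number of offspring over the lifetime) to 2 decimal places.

R₀ = Σ lₓ mₓ:
  age 6: 0.499 × 22 = 10.9780
  age 7: 0.389 × 23 = 8.9470
  age 8: 0.228 × 25 = 5.7000
  age 9: 0.147 × 31 = 4.5570
R₀ = 10.9780 + 8.9470 + 5.7000 + 4.5570 = 30.1820

30.18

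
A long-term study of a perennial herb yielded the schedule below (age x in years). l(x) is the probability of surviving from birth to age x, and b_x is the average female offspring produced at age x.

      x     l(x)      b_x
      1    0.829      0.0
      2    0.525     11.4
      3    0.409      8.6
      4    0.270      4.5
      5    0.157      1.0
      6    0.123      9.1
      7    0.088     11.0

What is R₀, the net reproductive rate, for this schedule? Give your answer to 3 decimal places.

12.962

R₀ = Σ l(x) b_x:
  age 1: 0.829 × 0.0 = 0.0000
  age 2: 0.525 × 11.4 = 5.9850
  age 3: 0.409 × 8.6 = 3.5174
  age 4: 0.270 × 4.5 = 1.2150
  age 5: 0.157 × 1.0 = 0.1570
  age 6: 0.123 × 9.1 = 1.1193
  age 7: 0.088 × 11.0 = 0.9680
R₀ = 0.0000 + 5.9850 + 3.5174 + 1.2150 + 0.1570 + 1.1193 + 0.9680 = 12.9617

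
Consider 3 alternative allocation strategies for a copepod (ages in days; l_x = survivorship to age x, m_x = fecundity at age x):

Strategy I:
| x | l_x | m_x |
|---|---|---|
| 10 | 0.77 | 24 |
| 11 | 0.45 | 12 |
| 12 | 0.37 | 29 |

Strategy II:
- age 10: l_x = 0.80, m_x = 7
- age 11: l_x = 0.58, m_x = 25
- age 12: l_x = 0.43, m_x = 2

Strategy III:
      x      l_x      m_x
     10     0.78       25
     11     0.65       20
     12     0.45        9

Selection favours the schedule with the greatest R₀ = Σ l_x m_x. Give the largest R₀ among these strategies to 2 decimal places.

Strategy I: R₀ = 0.77×24 + 0.45×12 + 0.37×29 = 34.6100
Strategy II: R₀ = 0.80×7 + 0.58×25 + 0.43×2 = 20.9600
Strategy III: R₀ = 0.78×25 + 0.65×20 + 0.45×9 = 36.5500
Highest R₀: strategy III with 36.5500.

36.55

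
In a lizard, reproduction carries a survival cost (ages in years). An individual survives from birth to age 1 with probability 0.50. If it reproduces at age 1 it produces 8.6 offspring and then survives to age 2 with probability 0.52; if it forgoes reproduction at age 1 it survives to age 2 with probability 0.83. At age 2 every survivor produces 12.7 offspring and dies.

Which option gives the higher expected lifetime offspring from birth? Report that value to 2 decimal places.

7.60

breed at age 1: R₀ = 0.50 × (8.6 + 0.52 × 12.7) = 0.50 × 15.2040 = 7.6020
delay to age 2: R₀ = 0.50 × (0.83 × 12.7) = 0.50 × 10.5410 = 5.2705
Higher: breed at age 1 (7.6020).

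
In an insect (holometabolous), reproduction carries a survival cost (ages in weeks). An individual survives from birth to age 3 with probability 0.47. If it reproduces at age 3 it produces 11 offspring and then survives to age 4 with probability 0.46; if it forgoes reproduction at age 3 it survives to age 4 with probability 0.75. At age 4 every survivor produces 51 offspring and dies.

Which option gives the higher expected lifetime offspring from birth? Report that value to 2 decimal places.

17.98

breed at age 3: R₀ = 0.47 × (11 + 0.46 × 51) = 0.47 × 34.4600 = 16.1962
delay to age 4: R₀ = 0.47 × (0.75 × 51) = 0.47 × 38.2500 = 17.9775
Higher: delay to age 4 (17.9775).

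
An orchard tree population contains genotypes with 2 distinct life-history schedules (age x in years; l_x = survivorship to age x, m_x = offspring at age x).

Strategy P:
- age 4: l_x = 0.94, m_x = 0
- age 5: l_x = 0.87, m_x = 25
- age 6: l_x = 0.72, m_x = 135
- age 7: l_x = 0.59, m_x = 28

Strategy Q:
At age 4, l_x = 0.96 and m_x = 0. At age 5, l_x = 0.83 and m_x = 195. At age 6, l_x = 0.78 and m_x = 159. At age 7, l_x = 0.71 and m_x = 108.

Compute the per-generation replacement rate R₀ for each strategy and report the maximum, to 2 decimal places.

362.55

Strategy P: R₀ = 0.94×0 + 0.87×25 + 0.72×135 + 0.59×28 = 135.4700
Strategy Q: R₀ = 0.96×0 + 0.83×195 + 0.78×159 + 0.71×108 = 362.5500
Highest R₀: strategy Q with 362.5500.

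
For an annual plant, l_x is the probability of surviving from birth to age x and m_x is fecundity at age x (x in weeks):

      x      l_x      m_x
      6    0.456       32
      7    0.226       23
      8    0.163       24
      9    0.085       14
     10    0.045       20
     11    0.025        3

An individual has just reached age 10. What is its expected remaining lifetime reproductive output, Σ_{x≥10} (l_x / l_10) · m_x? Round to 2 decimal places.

21.67

l_10 = 0.045. Conditional survival from age 10 to x is l_x / l_10.
  x=10: (0.045/0.045) × 20 = 20.0000
  x=11: (0.025/0.045) × 3 = 1.6667
Sum = 20.0000 + 1.6667 = 21.6667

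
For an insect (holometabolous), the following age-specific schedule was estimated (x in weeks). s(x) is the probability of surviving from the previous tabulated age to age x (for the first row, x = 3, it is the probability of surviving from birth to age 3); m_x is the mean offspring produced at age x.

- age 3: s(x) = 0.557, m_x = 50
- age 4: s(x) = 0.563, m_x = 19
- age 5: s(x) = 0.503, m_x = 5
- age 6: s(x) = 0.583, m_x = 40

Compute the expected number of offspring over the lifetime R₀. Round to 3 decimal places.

38.275

Survivorship from birth: l_x = s_3·s_4·…·s_x.
  l_3 = 0.55700
  l_4 = 0.31359
  l_5 = 0.15774
  l_6 = 0.09196
R₀ = Σ l_x m_x:
  age 3: 0.55700 × 50 = 27.8500
  age 4: 0.31359 × 19 = 5.9582
  age 5: 0.15774 × 5 = 0.7887
  age 6: 0.09196 × 40 = 3.6784
R₀ = 27.8500 + 5.9582 + 0.7887 + 3.6784 = 38.2753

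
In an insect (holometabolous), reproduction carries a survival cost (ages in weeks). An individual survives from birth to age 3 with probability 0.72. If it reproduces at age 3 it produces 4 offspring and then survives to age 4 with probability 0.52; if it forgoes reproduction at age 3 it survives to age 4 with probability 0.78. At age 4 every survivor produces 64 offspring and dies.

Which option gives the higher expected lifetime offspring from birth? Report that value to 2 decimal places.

35.94

breed at age 3: R₀ = 0.72 × (4 + 0.52 × 64) = 0.72 × 37.2800 = 26.8416
delay to age 4: R₀ = 0.72 × (0.78 × 64) = 0.72 × 49.9200 = 35.9424
Higher: delay to age 4 (35.9424).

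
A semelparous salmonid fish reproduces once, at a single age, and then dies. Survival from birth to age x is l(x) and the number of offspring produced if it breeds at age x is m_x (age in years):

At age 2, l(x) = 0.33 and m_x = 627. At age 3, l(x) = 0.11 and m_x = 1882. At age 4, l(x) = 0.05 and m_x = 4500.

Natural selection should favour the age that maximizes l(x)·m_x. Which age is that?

4

Expected offspring if breeding at age x = l(x) × m_x:
  age 2: 0.33 × 627 = 206.910
  age 3: 0.11 × 1882 = 207.020
  age 4: 0.05 × 4500 = 225.000
Maximum at age 4 (225.000).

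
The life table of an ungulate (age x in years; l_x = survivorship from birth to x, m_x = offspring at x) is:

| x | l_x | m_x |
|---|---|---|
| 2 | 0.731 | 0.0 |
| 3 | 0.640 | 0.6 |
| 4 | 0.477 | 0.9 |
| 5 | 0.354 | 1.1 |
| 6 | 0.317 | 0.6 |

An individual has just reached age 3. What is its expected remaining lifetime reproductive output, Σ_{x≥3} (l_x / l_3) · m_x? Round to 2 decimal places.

l_3 = 0.640. Conditional survival from age 3 to x is l_x / l_3.
  x=3: (0.640/0.640) × 0.6 = 0.6000
  x=4: (0.477/0.640) × 0.9 = 0.6708
  x=5: (0.354/0.640) × 1.1 = 0.6084
  x=6: (0.317/0.640) × 0.6 = 0.2972
Sum = 0.6000 + 0.6708 + 0.6084 + 0.2972 = 2.1764

2.18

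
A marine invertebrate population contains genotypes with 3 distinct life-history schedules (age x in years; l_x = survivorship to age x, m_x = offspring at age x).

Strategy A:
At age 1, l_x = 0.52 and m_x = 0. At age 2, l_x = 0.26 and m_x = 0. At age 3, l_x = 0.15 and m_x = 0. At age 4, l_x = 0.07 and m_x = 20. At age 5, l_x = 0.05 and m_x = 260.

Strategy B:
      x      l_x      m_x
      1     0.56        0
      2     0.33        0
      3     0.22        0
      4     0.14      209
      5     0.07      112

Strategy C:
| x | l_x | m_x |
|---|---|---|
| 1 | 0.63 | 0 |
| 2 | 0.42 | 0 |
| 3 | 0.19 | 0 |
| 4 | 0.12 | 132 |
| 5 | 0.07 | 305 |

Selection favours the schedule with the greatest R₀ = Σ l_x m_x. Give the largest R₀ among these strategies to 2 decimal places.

37.19

Strategy A: R₀ = 0.52×0 + 0.26×0 + 0.15×0 + 0.07×20 + 0.05×260 = 14.4000
Strategy B: R₀ = 0.56×0 + 0.33×0 + 0.22×0 + 0.14×209 + 0.07×112 = 37.1000
Strategy C: R₀ = 0.63×0 + 0.42×0 + 0.19×0 + 0.12×132 + 0.07×305 = 37.1900
Highest R₀: strategy C with 37.1900.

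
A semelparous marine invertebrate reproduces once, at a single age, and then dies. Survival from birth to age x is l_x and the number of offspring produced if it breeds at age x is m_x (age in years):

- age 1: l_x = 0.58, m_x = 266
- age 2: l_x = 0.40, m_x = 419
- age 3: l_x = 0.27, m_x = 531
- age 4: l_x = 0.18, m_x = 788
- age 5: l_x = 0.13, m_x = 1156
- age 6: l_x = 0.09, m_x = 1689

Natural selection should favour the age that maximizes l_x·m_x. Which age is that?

Expected offspring if breeding at age x = l_x × m_x:
  age 1: 0.58 × 266 = 154.280
  age 2: 0.40 × 419 = 167.600
  age 3: 0.27 × 531 = 143.370
  age 4: 0.18 × 788 = 141.840
  age 5: 0.13 × 1156 = 150.280
  age 6: 0.09 × 1689 = 152.010
Maximum at age 2 (167.600).

2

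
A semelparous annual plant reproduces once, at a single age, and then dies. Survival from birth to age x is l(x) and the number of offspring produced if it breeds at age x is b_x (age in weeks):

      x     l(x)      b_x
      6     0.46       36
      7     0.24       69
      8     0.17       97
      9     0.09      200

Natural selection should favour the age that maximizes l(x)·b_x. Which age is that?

Expected offspring if breeding at age x = l(x) × b_x:
  age 6: 0.46 × 36 = 16.560
  age 7: 0.24 × 69 = 16.560
  age 8: 0.17 × 97 = 16.490
  age 9: 0.09 × 200 = 18.000
Maximum at age 9 (18.000).

9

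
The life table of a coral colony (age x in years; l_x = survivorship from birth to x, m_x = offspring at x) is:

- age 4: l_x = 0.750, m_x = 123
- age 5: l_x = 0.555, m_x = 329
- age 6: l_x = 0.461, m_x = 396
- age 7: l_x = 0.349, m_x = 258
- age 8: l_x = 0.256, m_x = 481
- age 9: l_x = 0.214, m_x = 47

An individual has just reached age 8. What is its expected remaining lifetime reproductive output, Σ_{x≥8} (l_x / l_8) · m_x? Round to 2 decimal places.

l_8 = 0.256. Conditional survival from age 8 to x is l_x / l_8.
  x=8: (0.256/0.256) × 481 = 481.0000
  x=9: (0.214/0.256) × 47 = 39.2891
Sum = 481.0000 + 39.2891 = 520.2891

520.29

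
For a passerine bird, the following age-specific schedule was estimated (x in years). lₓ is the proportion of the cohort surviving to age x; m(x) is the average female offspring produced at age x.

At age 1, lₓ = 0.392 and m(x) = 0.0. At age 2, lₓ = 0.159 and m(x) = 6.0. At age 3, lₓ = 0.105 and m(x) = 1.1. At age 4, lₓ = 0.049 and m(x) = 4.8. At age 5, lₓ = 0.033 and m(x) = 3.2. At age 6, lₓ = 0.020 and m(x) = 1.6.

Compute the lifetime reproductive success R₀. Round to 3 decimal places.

R₀ = Σ lₓ m(x):
  age 1: 0.392 × 0.0 = 0.0000
  age 2: 0.159 × 6.0 = 0.9540
  age 3: 0.105 × 1.1 = 0.1155
  age 4: 0.049 × 4.8 = 0.2352
  age 5: 0.033 × 3.2 = 0.1056
  age 6: 0.020 × 1.6 = 0.0320
R₀ = 0.0000 + 0.9540 + 0.1155 + 0.2352 + 0.1056 + 0.0320 = 1.4423

1.442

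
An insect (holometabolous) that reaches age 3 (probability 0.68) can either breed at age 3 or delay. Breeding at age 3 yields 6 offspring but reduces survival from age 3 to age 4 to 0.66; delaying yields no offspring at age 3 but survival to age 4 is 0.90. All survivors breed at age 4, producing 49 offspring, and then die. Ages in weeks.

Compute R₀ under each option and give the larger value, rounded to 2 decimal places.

breed at age 3: R₀ = 0.68 × (6 + 0.66 × 49) = 0.68 × 38.3400 = 26.0712
delay to age 4: R₀ = 0.68 × (0.90 × 49) = 0.68 × 44.1000 = 29.9880
Higher: delay to age 4 (29.9880).

29.99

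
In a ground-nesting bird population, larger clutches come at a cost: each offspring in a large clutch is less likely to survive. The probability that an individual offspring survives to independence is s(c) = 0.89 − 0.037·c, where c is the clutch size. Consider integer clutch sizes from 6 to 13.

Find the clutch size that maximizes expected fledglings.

Expected fledglings = c × s(c):
  c=6: 6 × 0.668 = 4.008
  c=7: 7 × 0.631 = 4.417
  c=8: 8 × 0.594 = 4.752
  c=9: 9 × 0.557 = 5.013
  c=10: 10 × 0.520 = 5.200
  c=11: 11 × 0.483 = 5.313
  c=12: 12 × 0.446 = 5.352
  c=13: 13 × 0.409 = 5.317
Maximum at c = 12 (5.352 fledglings).

12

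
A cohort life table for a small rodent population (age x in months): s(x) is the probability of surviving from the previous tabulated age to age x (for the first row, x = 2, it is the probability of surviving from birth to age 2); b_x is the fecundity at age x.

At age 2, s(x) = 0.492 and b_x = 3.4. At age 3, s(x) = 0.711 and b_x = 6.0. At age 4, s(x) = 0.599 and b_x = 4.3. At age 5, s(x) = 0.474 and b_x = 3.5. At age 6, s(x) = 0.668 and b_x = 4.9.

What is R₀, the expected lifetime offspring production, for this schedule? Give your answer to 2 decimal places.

Survivorship from birth: l_x = s_2·s_3·…·s_x.
  l_2 = 0.49200
  l_3 = 0.34981
  l_4 = 0.20954
  l_5 = 0.09932
  l_6 = 0.06635
R₀ = Σ l_x b_x:
  age 2: 0.49200 × 3.4 = 1.6728
  age 3: 0.34981 × 6.0 = 2.0989
  age 4: 0.20954 × 4.3 = 0.9010
  age 5: 0.09932 × 3.5 = 0.3476
  age 6: 0.06635 × 4.9 = 0.3251
R₀ = 1.6728 + 2.0989 + 0.9010 + 0.3476 + 0.3251 = 5.3454

5.35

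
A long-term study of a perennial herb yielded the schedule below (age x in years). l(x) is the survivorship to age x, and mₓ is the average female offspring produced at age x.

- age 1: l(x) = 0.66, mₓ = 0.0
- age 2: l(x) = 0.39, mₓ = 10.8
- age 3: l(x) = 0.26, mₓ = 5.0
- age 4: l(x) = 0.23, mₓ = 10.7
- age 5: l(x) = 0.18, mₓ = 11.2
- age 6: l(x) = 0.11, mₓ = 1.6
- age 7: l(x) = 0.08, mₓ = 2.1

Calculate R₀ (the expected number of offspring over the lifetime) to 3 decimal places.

R₀ = Σ l(x) mₓ:
  age 1: 0.66 × 0.0 = 0.0000
  age 2: 0.39 × 10.8 = 4.2120
  age 3: 0.26 × 5.0 = 1.3000
  age 4: 0.23 × 10.7 = 2.4610
  age 5: 0.18 × 11.2 = 2.0160
  age 6: 0.11 × 1.6 = 0.1760
  age 7: 0.08 × 2.1 = 0.1680
R₀ = 0.0000 + 4.2120 + 1.3000 + 2.4610 + 2.0160 + 0.1760 + 0.1680 = 10.3330

10.333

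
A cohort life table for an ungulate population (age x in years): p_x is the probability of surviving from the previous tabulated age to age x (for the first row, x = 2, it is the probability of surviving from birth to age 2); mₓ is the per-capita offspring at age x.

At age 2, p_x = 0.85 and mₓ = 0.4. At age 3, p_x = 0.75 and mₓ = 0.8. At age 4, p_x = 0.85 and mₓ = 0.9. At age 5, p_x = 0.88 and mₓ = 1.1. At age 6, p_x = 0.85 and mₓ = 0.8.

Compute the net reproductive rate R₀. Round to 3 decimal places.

Survivorship from birth: l_x = p_2·p_3·…·p_x.
  l_2 = 0.85000
  l_3 = 0.63750
  l_4 = 0.54187
  l_5 = 0.47685
  l_6 = 0.40532
R₀ = Σ l_x mₓ:
  age 2: 0.85000 × 0.4 = 0.3400
  age 3: 0.63750 × 0.8 = 0.5100
  age 4: 0.54187 × 0.9 = 0.4877
  age 5: 0.47685 × 1.1 = 0.5245
  age 6: 0.40532 × 0.8 = 0.3243
R₀ = 0.3400 + 0.5100 + 0.4877 + 0.5245 + 0.3243 = 2.1865

2.186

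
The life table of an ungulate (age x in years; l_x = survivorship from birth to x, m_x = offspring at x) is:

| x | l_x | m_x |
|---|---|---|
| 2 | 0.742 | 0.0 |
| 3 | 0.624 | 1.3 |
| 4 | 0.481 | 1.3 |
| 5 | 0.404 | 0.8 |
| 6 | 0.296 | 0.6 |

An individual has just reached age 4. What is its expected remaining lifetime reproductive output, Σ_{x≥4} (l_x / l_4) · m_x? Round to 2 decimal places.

2.34

l_4 = 0.481. Conditional survival from age 4 to x is l_x / l_4.
  x=4: (0.481/0.481) × 1.3 = 1.3000
  x=5: (0.404/0.481) × 0.8 = 0.6719
  x=6: (0.296/0.481) × 0.6 = 0.3692
Sum = 1.3000 + 0.6719 + 0.3692 = 2.3412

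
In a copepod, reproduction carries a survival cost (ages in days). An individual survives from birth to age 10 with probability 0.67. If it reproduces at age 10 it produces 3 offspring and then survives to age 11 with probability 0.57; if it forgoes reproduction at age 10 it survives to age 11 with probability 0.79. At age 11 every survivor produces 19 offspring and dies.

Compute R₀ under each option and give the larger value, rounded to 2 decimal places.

10.06

breed at age 10: R₀ = 0.67 × (3 + 0.57 × 19) = 0.67 × 13.8300 = 9.2661
delay to age 11: R₀ = 0.67 × (0.79 × 19) = 0.67 × 15.0100 = 10.0567
Higher: delay to age 11 (10.0567).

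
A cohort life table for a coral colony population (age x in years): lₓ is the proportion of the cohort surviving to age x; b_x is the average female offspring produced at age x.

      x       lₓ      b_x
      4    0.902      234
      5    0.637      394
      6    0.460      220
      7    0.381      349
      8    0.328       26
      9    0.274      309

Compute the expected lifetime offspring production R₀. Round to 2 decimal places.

789.41

R₀ = Σ lₓ b_x:
  age 4: 0.902 × 234 = 211.0680
  age 5: 0.637 × 394 = 250.9780
  age 6: 0.460 × 220 = 101.2000
  age 7: 0.381 × 349 = 132.9690
  age 8: 0.328 × 26 = 8.5280
  age 9: 0.274 × 309 = 84.6660
R₀ = 211.0680 + 250.9780 + 101.2000 + 132.9690 + 8.5280 + 84.6660 = 789.4090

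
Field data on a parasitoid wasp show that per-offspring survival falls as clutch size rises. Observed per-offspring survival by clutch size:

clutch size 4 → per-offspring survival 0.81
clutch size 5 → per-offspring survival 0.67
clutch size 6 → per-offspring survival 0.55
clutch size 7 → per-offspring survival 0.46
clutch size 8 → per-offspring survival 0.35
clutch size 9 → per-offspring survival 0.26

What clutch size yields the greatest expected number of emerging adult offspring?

Expected emerging adult offspring = c × s(c):
  c=4: 4 × 0.81 = 3.240
  c=5: 5 × 0.67 = 3.350
  c=6: 6 × 0.55 = 3.300
  c=7: 7 × 0.46 = 3.220
  c=8: 8 × 0.35 = 2.800
  c=9: 9 × 0.26 = 2.340
Maximum at c = 5 (3.350 emerging adult offspring).

5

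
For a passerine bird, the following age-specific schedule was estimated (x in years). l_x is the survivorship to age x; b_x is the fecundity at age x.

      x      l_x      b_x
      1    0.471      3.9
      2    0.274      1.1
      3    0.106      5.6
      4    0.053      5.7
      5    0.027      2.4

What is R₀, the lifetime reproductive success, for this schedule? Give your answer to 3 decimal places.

3.099

R₀ = Σ l_x b_x:
  age 1: 0.471 × 3.9 = 1.8369
  age 2: 0.274 × 1.1 = 0.3014
  age 3: 0.106 × 5.6 = 0.5936
  age 4: 0.053 × 5.7 = 0.3021
  age 5: 0.027 × 2.4 = 0.0648
R₀ = 1.8369 + 0.3014 + 0.5936 + 0.3021 + 0.0648 = 3.0988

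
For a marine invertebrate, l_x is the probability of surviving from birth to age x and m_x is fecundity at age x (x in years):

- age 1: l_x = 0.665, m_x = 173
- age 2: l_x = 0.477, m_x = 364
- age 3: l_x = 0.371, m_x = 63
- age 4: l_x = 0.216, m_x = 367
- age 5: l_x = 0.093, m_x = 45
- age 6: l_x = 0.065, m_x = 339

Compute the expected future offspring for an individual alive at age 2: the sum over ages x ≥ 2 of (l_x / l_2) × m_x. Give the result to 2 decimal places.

634.16

l_2 = 0.477. Conditional survival from age 2 to x is l_x / l_2.
  x=2: (0.477/0.477) × 364 = 364.0000
  x=3: (0.371/0.477) × 63 = 49.0000
  x=4: (0.216/0.477) × 367 = 166.1887
  x=5: (0.093/0.477) × 45 = 8.7736
  x=6: (0.065/0.477) × 339 = 46.1950
Sum = 364.0000 + 49.0000 + 166.1887 + 8.7736 + 46.1950 = 634.1572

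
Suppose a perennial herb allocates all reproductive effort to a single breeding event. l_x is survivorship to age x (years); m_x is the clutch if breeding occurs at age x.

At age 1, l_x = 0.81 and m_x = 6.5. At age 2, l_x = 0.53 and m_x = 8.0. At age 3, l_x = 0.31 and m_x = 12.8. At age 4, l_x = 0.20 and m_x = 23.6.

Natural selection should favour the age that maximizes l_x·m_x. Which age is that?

Expected offspring if breeding at age x = l_x × m_x:
  age 1: 0.81 × 6.5 = 5.265
  age 2: 0.53 × 8.0 = 4.240
  age 3: 0.31 × 12.8 = 3.968
  age 4: 0.20 × 23.6 = 4.720
Maximum at age 1 (5.265).

1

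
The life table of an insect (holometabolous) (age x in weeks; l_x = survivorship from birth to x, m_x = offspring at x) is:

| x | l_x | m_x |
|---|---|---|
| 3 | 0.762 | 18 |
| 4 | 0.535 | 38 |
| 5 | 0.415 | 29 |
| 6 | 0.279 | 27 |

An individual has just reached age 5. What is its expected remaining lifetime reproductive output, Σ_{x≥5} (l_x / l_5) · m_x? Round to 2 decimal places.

l_5 = 0.415. Conditional survival from age 5 to x is l_x / l_5.
  x=5: (0.415/0.415) × 29 = 29.0000
  x=6: (0.279/0.415) × 27 = 18.1518
Sum = 29.0000 + 18.1518 = 47.1518

47.15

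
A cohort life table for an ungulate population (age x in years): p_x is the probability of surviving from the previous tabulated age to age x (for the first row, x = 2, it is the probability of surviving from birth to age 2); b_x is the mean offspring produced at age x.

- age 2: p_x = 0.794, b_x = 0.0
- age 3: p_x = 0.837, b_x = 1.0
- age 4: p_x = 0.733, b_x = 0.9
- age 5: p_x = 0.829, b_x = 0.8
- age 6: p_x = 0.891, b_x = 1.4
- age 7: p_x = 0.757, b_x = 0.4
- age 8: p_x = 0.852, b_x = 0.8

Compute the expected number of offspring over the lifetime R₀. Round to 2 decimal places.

2.22

Survivorship from birth: l_x = p_2·p_3·…·p_x.
  l_2 = 0.79400
  l_3 = 0.66458
  l_4 = 0.48714
  l_5 = 0.40384
  l_6 = 0.35982
  l_7 = 0.27238
  l_8 = 0.23207
R₀ = Σ l_x b_x:
  age 2: 0.79400 × 0.0 = 0.0000
  age 3: 0.66458 × 1.0 = 0.6646
  age 4: 0.48714 × 0.9 = 0.4384
  age 5: 0.40384 × 0.8 = 0.3231
  age 6: 0.35982 × 1.4 = 0.5037
  age 7: 0.27238 × 0.4 = 0.1090
  age 8: 0.23207 × 0.8 = 0.1857
R₀ = 0.0000 + 0.6646 + 0.4384 + 0.3231 + 0.5037 + 0.1090 + 0.1857 = 2.2244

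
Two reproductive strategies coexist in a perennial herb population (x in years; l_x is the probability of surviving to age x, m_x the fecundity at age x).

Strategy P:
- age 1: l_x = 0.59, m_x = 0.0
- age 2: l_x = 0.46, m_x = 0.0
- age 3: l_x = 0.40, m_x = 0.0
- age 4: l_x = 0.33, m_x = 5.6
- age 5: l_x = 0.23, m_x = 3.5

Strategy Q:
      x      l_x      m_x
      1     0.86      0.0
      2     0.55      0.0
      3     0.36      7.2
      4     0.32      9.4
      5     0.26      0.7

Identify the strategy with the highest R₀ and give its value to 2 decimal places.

5.78

Strategy P: R₀ = 0.59×0.0 + 0.46×0.0 + 0.40×0.0 + 0.33×5.6 + 0.23×3.5 = 2.6530
Strategy Q: R₀ = 0.86×0.0 + 0.55×0.0 + 0.36×7.2 + 0.32×9.4 + 0.26×0.7 = 5.7820
Highest R₀: strategy Q with 5.7820.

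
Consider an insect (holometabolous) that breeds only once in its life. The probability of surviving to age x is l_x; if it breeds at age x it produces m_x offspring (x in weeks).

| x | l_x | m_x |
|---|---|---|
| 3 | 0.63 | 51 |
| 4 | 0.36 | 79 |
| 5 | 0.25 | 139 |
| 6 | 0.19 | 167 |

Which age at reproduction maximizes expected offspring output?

5

Expected offspring if breeding at age x = l_x × m_x:
  age 3: 0.63 × 51 = 32.130
  age 4: 0.36 × 79 = 28.440
  age 5: 0.25 × 139 = 34.750
  age 6: 0.19 × 167 = 31.730
Maximum at age 5 (34.750).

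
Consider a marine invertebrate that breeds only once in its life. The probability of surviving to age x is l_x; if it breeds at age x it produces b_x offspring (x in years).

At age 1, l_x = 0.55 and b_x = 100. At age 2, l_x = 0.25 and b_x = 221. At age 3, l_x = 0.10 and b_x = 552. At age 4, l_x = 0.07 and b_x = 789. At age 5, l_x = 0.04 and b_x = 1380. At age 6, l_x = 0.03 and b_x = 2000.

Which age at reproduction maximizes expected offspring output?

Expected offspring if breeding at age x = l_x × b_x:
  age 1: 0.55 × 100 = 55.000
  age 2: 0.25 × 221 = 55.250
  age 3: 0.10 × 552 = 55.200
  age 4: 0.07 × 789 = 55.230
  age 5: 0.04 × 1380 = 55.200
  age 6: 0.03 × 2000 = 60.000
Maximum at age 6 (60.000).

6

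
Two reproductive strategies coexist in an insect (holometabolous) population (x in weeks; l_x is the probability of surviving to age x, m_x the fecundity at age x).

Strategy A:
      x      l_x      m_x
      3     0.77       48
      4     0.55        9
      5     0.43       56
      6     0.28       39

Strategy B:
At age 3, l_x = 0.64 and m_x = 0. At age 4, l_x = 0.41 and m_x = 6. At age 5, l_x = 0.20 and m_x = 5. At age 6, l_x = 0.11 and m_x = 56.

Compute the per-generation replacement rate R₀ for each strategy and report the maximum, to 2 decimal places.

Strategy A: R₀ = 0.77×48 + 0.55×9 + 0.43×56 + 0.28×39 = 76.9100
Strategy B: R₀ = 0.64×0 + 0.41×6 + 0.20×5 + 0.11×56 = 9.6200
Highest R₀: strategy A with 76.9100.

76.91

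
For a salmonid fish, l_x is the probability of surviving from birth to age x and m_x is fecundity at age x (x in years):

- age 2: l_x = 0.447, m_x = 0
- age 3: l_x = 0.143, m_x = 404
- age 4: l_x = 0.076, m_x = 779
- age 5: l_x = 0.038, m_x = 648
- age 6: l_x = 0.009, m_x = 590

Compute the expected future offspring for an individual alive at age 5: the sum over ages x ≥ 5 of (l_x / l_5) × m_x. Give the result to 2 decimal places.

787.74

l_5 = 0.038. Conditional survival from age 5 to x is l_x / l_5.
  x=5: (0.038/0.038) × 648 = 648.0000
  x=6: (0.009/0.038) × 590 = 139.7368
Sum = 648.0000 + 139.7368 = 787.7368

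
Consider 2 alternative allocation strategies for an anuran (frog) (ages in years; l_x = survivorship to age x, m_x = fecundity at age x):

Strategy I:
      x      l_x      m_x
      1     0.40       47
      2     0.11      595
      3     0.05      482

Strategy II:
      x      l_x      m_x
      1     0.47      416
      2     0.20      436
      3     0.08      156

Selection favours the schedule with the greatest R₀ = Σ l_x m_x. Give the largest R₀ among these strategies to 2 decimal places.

295.20

Strategy I: R₀ = 0.40×47 + 0.11×595 + 0.05×482 = 108.3500
Strategy II: R₀ = 0.47×416 + 0.20×436 + 0.08×156 = 295.2000
Highest R₀: strategy II with 295.2000.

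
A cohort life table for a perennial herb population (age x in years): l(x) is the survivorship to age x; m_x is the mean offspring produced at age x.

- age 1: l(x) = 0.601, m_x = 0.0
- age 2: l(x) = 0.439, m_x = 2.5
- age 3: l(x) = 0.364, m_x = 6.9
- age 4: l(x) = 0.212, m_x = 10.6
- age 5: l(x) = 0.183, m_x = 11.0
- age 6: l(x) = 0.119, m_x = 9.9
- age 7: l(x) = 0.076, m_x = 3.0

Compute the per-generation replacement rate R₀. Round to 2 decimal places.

R₀ = Σ l(x) m_x:
  age 1: 0.601 × 0.0 = 0.0000
  age 2: 0.439 × 2.5 = 1.0975
  age 3: 0.364 × 6.9 = 2.5116
  age 4: 0.212 × 10.6 = 2.2472
  age 5: 0.183 × 11.0 = 2.0130
  age 6: 0.119 × 9.9 = 1.1781
  age 7: 0.076 × 3.0 = 0.2280
R₀ = 0.0000 + 1.0975 + 2.5116 + 2.2472 + 2.0130 + 1.1781 + 0.2280 = 9.2754

9.28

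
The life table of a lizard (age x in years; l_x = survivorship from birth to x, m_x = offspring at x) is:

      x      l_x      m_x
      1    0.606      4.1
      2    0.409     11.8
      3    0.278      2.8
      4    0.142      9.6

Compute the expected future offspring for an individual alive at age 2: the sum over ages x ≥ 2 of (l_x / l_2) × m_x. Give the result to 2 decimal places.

17.04

l_2 = 0.409. Conditional survival from age 2 to x is l_x / l_2.
  x=2: (0.409/0.409) × 11.8 = 11.8000
  x=3: (0.278/0.409) × 2.8 = 1.9032
  x=4: (0.142/0.409) × 9.6 = 3.3330
Sum = 11.8000 + 1.9032 + 3.3330 = 17.0362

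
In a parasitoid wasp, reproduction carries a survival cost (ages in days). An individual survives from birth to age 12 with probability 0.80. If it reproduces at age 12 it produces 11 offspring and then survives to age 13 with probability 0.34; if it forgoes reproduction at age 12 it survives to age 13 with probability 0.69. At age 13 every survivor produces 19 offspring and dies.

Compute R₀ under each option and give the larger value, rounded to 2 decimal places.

13.97

breed at age 12: R₀ = 0.80 × (11 + 0.34 × 19) = 0.80 × 17.4600 = 13.9680
delay to age 13: R₀ = 0.80 × (0.69 × 19) = 0.80 × 13.1100 = 10.4880
Higher: breed at age 12 (13.9680).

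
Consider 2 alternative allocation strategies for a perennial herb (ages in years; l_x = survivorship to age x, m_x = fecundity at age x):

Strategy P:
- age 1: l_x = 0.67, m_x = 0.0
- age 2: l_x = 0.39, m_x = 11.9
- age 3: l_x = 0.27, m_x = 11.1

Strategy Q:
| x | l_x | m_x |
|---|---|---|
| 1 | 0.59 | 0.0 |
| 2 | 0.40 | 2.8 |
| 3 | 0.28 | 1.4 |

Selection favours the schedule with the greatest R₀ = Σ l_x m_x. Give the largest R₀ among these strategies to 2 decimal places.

7.64

Strategy P: R₀ = 0.67×0.0 + 0.39×11.9 + 0.27×11.1 = 7.6380
Strategy Q: R₀ = 0.59×0.0 + 0.40×2.8 + 0.28×1.4 = 1.5120
Highest R₀: strategy P with 7.6380.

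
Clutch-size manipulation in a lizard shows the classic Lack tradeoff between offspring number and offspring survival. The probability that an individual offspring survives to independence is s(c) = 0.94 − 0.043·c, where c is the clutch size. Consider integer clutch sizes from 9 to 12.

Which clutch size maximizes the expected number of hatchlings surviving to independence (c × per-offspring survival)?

Expected hatchlings surviving to independence = c × s(c):
  c=9: 9 × 0.553 = 4.977
  c=10: 10 × 0.510 = 5.100
  c=11: 11 × 0.467 = 5.137
  c=12: 12 × 0.424 = 5.088
Maximum at c = 11 (5.137 hatchlings surviving to independence).

11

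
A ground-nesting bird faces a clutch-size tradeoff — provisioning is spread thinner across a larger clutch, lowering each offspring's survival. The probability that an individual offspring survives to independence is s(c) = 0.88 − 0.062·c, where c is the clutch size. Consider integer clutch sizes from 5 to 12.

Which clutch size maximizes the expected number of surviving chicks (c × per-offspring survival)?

Expected surviving chicks = c × s(c):
  c=5: 5 × 0.570 = 2.850
  c=6: 6 × 0.508 = 3.048
  c=7: 7 × 0.446 = 3.122
  c=8: 8 × 0.384 = 3.072
  c=9: 9 × 0.322 = 2.898
  c=10: 10 × 0.260 = 2.600
  c=11: 11 × 0.198 = 2.178
  c=12: 12 × 0.136 = 1.632
Maximum at c = 7 (3.122 surviving chicks).

7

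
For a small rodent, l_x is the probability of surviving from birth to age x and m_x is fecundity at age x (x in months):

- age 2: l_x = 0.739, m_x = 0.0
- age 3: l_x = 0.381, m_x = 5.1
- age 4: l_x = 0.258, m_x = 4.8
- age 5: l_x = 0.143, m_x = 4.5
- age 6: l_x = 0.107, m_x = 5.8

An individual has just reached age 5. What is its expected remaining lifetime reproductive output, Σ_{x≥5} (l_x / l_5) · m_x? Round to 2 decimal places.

l_5 = 0.143. Conditional survival from age 5 to x is l_x / l_5.
  x=5: (0.143/0.143) × 4.5 = 4.5000
  x=6: (0.107/0.143) × 5.8 = 4.3399
Sum = 4.5000 + 4.3399 = 8.8399

8.84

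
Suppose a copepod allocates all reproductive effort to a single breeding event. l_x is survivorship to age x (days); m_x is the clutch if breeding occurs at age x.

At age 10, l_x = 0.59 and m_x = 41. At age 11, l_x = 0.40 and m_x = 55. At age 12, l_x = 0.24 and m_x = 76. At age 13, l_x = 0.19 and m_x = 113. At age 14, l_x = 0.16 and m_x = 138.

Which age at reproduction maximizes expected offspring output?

Expected offspring if breeding at age x = l_x × m_x:
  age 10: 0.59 × 41 = 24.190
  age 11: 0.40 × 55 = 22.000
  age 12: 0.24 × 76 = 18.240
  age 13: 0.19 × 113 = 21.470
  age 14: 0.16 × 138 = 22.080
Maximum at age 10 (24.190).

10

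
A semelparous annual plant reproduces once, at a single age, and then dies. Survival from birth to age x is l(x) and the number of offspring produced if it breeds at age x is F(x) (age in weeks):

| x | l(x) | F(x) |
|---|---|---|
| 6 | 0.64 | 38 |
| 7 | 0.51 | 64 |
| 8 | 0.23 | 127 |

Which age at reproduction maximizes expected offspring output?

Expected offspring if breeding at age x = l(x) × F(x):
  age 6: 0.64 × 38 = 24.320
  age 7: 0.51 × 64 = 32.640
  age 8: 0.23 × 127 = 29.210
Maximum at age 7 (32.640).

7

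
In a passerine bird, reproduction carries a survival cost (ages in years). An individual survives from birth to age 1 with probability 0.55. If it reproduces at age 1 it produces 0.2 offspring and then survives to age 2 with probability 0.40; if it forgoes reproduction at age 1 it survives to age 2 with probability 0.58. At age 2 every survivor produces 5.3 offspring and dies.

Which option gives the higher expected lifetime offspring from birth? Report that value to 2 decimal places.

1.69

breed at age 1: R₀ = 0.55 × (0.2 + 0.40 × 5.3) = 0.55 × 2.3200 = 1.2760
delay to age 2: R₀ = 0.55 × (0.58 × 5.3) = 0.55 × 3.0740 = 1.6907
Higher: delay to age 2 (1.6907).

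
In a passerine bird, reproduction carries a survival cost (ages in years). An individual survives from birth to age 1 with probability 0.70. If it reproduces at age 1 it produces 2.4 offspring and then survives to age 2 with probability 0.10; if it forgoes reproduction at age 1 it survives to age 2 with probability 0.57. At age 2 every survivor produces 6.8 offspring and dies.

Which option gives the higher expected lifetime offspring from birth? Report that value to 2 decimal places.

breed at age 1: R₀ = 0.70 × (2.4 + 0.10 × 6.8) = 0.70 × 3.0800 = 2.1560
delay to age 2: R₀ = 0.70 × (0.57 × 6.8) = 0.70 × 3.8760 = 2.7132
Higher: delay to age 2 (2.7132).

2.71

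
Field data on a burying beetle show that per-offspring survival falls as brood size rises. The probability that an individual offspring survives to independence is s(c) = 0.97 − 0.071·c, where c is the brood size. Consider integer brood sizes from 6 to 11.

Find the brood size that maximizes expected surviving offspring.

7

Expected surviving offspring = c × s(c):
  c=6: 6 × 0.544 = 3.264
  c=7: 7 × 0.473 = 3.311
  c=8: 8 × 0.402 = 3.216
  c=9: 9 × 0.331 = 2.979
  c=10: 10 × 0.260 = 2.600
  c=11: 11 × 0.189 = 2.079
Maximum at c = 7 (3.311 surviving offspring).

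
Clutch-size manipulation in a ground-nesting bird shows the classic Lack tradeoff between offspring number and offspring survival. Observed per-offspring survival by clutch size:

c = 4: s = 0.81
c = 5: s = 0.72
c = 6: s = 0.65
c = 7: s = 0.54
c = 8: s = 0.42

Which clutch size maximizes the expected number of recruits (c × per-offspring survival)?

6

Expected recruits = c × s(c):
  c=4: 4 × 0.81 = 3.240
  c=5: 5 × 0.72 = 3.600
  c=6: 6 × 0.65 = 3.900
  c=7: 7 × 0.54 = 3.780
  c=8: 8 × 0.42 = 3.360
Maximum at c = 6 (3.900 recruits).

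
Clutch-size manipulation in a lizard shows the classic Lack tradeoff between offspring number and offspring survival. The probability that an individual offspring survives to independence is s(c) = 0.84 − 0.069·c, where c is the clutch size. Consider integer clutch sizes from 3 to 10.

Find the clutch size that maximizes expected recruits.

6

Expected recruits = c × s(c):
  c=3: 3 × 0.633 = 1.899
  c=4: 4 × 0.564 = 2.256
  c=5: 5 × 0.495 = 2.475
  c=6: 6 × 0.426 = 2.556
  c=7: 7 × 0.357 = 2.499
  c=8: 8 × 0.288 = 2.304
  c=9: 9 × 0.219 = 1.971
  c=10: 10 × 0.150 = 1.500
Maximum at c = 6 (2.556 recruits).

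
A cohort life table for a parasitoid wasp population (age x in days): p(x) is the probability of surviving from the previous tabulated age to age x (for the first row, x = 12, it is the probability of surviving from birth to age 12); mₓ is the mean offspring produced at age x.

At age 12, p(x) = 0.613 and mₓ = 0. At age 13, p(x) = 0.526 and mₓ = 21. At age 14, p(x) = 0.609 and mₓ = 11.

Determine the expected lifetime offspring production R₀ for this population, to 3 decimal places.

Survivorship from birth: l_x = p_12·p_13·…·p_x.
  l_12 = 0.61300
  l_13 = 0.32244
  l_14 = 0.19636
R₀ = Σ l_x mₓ:
  age 12: 0.61300 × 0 = 0.0000
  age 13: 0.32244 × 21 = 6.7712
  age 14: 0.19636 × 11 = 2.1600
R₀ = 0.0000 + 6.7712 + 2.1600 = 8.9312

8.931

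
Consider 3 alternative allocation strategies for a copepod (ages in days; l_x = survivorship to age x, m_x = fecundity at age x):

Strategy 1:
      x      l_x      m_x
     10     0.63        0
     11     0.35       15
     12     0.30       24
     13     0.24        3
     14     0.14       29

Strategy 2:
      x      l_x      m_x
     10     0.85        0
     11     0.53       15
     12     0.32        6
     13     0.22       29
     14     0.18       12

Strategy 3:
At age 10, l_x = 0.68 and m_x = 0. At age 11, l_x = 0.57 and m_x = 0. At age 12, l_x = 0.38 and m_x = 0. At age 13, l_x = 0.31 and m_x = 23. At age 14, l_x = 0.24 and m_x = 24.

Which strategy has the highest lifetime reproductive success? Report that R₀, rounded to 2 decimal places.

Strategy 1: R₀ = 0.63×0 + 0.35×15 + 0.30×24 + 0.24×3 + 0.14×29 = 17.2300
Strategy 2: R₀ = 0.85×0 + 0.53×15 + 0.32×6 + 0.22×29 + 0.18×12 = 18.4100
Strategy 3: R₀ = 0.68×0 + 0.57×0 + 0.38×0 + 0.31×23 + 0.24×24 = 12.8900
Highest R₀: strategy 2 with 18.4100.

18.41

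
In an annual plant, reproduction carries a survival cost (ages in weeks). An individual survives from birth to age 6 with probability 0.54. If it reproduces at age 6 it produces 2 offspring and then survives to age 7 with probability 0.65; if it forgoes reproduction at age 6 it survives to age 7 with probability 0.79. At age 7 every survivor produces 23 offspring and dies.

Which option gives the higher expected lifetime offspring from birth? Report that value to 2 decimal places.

9.81

breed at age 6: R₀ = 0.54 × (2 + 0.65 × 23) = 0.54 × 16.9500 = 9.1530
delay to age 7: R₀ = 0.54 × (0.79 × 23) = 0.54 × 18.1700 = 9.8118
Higher: delay to age 7 (9.8118).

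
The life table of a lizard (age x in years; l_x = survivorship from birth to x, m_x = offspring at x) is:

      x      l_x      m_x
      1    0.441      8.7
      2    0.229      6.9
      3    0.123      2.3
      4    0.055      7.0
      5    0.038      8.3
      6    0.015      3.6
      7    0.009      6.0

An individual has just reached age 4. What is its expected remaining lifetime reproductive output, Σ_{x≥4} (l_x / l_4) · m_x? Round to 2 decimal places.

l_4 = 0.055. Conditional survival from age 4 to x is l_x / l_4.
  x=4: (0.055/0.055) × 7.0 = 7.0000
  x=5: (0.038/0.055) × 8.3 = 5.7345
  x=6: (0.015/0.055) × 3.6 = 0.9818
  x=7: (0.009/0.055) × 6.0 = 0.9818
Sum = 7.0000 + 5.7345 + 0.9818 + 0.9818 = 14.6982

14.70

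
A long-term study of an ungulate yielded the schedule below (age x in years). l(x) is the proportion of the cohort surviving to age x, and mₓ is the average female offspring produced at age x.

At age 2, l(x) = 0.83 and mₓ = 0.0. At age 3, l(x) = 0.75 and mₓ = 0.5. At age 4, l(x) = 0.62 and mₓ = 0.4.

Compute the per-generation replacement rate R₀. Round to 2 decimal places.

0.62

R₀ = Σ l(x) mₓ:
  age 2: 0.83 × 0.0 = 0.0000
  age 3: 0.75 × 0.5 = 0.3750
  age 4: 0.62 × 0.4 = 0.2480
R₀ = 0.0000 + 0.3750 + 0.2480 = 0.6230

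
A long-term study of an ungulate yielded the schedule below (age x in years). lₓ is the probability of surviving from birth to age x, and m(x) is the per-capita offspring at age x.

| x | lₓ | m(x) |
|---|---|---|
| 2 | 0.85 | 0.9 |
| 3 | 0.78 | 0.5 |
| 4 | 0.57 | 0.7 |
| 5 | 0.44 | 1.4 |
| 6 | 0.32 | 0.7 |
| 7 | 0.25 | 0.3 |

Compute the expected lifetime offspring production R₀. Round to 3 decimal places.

2.469

R₀ = Σ lₓ m(x):
  age 2: 0.85 × 0.9 = 0.7650
  age 3: 0.78 × 0.5 = 0.3900
  age 4: 0.57 × 0.7 = 0.3990
  age 5: 0.44 × 1.4 = 0.6160
  age 6: 0.32 × 0.7 = 0.2240
  age 7: 0.25 × 0.3 = 0.0750
R₀ = 0.7650 + 0.3900 + 0.3990 + 0.6160 + 0.2240 + 0.0750 = 2.4690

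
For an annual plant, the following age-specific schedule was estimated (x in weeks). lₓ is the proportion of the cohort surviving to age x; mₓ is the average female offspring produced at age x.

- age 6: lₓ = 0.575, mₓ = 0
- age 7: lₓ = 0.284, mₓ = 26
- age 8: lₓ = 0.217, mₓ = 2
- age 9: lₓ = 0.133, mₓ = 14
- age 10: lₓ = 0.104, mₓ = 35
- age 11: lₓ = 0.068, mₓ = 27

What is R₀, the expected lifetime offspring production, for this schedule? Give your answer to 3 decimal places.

15.156

R₀ = Σ lₓ mₓ:
  age 6: 0.575 × 0 = 0.0000
  age 7: 0.284 × 26 = 7.3840
  age 8: 0.217 × 2 = 0.4340
  age 9: 0.133 × 14 = 1.8620
  age 10: 0.104 × 35 = 3.6400
  age 11: 0.068 × 27 = 1.8360
R₀ = 0.0000 + 7.3840 + 0.4340 + 1.8620 + 3.6400 + 1.8360 = 15.1560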